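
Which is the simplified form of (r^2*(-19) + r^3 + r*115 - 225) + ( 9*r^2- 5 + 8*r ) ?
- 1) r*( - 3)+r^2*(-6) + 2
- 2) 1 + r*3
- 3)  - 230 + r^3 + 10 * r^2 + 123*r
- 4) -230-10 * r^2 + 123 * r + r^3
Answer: 4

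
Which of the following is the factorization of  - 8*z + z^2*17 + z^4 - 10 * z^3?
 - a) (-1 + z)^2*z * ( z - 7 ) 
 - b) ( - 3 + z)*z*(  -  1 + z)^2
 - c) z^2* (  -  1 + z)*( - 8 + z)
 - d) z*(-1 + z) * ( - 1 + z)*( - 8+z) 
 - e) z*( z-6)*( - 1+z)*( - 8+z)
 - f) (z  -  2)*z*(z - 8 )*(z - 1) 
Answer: d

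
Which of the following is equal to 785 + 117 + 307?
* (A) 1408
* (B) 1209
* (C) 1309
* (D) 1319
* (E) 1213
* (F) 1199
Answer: B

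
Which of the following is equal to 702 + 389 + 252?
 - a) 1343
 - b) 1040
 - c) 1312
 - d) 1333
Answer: a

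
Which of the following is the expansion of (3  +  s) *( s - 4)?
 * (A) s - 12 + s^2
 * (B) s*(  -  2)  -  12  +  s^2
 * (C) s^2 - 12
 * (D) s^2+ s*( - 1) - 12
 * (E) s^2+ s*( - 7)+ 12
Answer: D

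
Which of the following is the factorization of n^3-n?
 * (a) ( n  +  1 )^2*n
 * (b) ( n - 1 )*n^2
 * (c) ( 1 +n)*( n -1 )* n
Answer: c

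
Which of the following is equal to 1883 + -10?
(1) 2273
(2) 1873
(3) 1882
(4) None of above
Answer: 2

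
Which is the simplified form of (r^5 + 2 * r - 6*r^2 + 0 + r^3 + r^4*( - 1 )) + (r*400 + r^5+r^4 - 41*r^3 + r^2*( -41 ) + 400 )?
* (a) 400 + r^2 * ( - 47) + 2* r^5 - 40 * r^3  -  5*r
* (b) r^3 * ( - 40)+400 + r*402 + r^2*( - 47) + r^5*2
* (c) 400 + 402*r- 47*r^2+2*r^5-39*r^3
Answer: b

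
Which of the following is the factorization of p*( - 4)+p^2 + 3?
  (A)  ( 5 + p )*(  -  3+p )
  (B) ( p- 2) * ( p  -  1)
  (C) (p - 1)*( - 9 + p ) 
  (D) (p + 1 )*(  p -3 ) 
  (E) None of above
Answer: E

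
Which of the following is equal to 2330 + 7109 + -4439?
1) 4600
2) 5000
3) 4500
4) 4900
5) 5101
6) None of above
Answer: 2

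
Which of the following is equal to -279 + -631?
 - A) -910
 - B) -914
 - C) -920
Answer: A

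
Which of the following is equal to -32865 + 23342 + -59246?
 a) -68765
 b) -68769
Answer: b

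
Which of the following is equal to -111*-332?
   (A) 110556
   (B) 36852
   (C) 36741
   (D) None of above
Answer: B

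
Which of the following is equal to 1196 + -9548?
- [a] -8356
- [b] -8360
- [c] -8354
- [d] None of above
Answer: d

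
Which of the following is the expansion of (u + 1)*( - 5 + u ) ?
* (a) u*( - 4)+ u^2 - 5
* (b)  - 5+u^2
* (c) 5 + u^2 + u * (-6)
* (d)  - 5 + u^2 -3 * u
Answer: a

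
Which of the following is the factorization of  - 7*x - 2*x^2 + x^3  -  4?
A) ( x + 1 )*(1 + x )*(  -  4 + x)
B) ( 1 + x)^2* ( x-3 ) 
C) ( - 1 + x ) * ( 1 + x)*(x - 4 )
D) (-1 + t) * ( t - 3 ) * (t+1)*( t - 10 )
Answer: A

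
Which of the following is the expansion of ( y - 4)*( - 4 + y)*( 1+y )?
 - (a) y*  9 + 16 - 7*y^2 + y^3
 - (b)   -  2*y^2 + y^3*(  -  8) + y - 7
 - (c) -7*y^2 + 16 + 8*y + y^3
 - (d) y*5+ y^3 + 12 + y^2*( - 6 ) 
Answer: c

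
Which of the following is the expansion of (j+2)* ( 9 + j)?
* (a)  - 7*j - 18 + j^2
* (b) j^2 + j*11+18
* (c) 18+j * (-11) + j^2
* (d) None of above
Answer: b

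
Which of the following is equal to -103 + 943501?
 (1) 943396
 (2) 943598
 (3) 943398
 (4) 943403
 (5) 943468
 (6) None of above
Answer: 3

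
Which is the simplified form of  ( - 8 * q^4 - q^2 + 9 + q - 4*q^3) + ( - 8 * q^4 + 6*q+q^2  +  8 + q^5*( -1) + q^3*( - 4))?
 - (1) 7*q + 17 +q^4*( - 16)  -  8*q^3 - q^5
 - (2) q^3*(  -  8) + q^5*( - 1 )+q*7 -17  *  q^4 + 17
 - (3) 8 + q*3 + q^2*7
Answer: 1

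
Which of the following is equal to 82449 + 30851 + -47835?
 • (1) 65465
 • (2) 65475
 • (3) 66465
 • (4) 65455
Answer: 1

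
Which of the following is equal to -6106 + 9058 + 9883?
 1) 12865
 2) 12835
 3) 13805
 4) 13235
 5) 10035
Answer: 2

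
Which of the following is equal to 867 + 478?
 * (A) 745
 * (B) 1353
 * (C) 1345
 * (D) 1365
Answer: C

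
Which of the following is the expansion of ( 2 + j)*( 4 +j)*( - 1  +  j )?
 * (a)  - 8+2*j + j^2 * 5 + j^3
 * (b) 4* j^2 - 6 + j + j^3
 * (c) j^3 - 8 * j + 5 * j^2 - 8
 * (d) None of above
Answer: a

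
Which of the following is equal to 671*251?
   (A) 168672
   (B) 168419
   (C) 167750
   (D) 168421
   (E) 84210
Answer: D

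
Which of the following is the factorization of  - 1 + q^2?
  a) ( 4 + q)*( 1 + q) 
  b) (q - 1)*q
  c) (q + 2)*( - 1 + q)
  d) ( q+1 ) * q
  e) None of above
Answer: e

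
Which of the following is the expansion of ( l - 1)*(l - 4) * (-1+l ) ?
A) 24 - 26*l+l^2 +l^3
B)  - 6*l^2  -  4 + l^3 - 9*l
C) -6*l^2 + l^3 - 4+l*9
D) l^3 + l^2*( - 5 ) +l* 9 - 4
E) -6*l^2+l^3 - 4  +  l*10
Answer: C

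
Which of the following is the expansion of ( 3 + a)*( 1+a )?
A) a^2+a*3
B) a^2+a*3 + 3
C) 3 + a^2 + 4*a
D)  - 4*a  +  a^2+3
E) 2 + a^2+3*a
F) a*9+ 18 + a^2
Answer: C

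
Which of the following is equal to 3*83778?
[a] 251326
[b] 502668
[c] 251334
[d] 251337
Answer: c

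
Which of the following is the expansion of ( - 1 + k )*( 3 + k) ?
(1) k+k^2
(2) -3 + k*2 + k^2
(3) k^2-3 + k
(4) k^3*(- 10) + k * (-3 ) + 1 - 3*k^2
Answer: 2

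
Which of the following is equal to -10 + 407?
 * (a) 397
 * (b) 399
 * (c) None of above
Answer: a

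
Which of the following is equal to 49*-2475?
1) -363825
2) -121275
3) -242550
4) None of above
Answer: 2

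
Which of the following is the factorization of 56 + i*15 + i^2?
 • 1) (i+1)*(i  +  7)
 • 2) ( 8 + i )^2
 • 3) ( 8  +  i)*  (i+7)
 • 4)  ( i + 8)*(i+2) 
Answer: 3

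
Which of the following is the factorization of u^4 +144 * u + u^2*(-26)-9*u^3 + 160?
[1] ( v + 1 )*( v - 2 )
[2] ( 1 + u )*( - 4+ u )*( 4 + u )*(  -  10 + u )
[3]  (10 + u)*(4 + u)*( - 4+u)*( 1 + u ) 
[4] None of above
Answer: 2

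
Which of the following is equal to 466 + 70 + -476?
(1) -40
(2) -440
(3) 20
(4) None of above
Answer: 4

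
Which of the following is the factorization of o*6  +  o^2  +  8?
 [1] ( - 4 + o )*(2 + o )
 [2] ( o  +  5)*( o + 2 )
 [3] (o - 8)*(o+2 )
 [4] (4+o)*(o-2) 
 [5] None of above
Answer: 5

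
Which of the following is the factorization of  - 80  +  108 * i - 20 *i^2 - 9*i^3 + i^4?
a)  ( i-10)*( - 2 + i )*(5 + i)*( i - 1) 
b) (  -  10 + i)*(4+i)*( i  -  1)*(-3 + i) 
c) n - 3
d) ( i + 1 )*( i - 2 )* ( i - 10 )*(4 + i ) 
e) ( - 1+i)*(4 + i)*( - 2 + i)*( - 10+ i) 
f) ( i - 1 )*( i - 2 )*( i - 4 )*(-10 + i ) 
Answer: e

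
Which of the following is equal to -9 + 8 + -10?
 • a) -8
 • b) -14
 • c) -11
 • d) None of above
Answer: c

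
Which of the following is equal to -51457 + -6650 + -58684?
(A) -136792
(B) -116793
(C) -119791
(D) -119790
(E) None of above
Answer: E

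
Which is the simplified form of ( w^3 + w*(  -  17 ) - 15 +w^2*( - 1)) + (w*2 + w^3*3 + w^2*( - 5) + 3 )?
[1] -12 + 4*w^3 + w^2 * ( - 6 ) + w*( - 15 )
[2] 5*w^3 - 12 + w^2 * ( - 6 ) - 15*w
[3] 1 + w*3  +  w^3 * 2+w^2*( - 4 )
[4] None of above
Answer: 1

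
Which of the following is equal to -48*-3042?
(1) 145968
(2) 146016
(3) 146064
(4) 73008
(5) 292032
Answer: 2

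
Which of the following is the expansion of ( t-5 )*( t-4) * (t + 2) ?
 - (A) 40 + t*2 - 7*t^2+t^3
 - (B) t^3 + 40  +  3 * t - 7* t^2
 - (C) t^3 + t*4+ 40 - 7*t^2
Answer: A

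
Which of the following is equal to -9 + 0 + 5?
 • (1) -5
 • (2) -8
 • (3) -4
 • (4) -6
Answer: 3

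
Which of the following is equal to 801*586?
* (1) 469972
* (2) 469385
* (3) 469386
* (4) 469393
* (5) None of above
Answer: 3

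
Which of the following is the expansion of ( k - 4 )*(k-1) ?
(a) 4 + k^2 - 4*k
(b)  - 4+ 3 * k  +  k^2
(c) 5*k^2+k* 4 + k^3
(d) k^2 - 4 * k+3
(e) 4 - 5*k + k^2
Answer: e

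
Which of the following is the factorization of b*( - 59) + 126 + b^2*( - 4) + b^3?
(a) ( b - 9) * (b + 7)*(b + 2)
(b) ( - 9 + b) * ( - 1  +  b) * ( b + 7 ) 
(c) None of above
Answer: c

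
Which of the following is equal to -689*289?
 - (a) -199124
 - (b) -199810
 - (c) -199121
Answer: c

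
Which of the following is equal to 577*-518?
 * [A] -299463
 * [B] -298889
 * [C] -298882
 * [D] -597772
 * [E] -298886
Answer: E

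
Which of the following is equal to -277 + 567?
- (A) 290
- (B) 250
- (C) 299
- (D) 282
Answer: A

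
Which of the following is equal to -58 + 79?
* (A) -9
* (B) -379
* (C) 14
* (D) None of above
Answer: D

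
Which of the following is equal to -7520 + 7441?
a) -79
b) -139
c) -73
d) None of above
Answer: a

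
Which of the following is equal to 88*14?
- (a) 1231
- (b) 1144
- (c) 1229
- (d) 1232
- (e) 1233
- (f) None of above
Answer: d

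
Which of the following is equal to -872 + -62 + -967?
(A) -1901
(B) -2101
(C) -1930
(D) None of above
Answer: A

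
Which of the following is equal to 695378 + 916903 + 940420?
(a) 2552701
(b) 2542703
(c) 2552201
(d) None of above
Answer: a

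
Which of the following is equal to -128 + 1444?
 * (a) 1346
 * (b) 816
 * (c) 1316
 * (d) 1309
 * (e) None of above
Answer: c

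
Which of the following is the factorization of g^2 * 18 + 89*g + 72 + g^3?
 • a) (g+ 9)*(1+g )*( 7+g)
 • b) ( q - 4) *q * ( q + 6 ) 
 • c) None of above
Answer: c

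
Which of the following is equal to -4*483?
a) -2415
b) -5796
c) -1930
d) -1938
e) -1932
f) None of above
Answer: e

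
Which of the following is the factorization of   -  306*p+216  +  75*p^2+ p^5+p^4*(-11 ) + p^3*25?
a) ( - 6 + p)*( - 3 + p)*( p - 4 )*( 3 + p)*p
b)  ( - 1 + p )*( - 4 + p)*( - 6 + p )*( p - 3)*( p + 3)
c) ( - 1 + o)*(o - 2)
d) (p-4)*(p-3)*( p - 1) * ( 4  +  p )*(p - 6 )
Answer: b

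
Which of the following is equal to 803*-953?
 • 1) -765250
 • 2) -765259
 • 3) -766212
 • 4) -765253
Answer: 2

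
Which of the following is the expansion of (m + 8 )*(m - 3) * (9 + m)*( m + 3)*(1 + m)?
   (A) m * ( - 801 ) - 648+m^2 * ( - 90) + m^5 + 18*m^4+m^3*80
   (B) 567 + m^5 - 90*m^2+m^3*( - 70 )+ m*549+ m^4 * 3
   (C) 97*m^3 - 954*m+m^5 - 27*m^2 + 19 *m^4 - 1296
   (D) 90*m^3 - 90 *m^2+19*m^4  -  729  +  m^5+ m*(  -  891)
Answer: A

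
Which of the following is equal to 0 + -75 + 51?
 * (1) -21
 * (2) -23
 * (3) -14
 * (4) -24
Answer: 4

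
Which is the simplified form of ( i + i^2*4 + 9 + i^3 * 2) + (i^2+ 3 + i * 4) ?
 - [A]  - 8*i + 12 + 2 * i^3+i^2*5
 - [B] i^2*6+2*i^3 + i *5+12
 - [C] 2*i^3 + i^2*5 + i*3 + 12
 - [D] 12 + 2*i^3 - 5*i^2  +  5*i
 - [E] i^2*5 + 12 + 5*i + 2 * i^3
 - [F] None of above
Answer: E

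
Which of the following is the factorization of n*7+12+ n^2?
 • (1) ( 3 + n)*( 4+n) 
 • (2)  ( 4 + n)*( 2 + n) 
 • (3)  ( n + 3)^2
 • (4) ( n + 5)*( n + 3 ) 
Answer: 1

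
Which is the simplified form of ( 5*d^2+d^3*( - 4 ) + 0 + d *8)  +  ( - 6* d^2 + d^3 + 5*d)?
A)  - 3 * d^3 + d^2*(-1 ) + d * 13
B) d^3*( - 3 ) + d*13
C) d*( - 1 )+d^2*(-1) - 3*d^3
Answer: A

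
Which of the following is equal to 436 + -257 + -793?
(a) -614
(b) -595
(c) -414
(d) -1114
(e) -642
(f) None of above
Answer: a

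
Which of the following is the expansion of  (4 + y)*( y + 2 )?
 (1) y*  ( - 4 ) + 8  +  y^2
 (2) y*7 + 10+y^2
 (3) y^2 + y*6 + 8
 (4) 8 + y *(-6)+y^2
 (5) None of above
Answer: 3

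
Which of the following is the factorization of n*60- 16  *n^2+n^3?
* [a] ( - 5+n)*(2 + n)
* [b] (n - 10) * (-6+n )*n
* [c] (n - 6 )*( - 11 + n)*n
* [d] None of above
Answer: b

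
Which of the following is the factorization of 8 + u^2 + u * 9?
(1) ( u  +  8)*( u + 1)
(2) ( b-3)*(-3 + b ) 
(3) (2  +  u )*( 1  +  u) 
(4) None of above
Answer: 1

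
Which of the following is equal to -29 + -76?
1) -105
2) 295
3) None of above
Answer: 1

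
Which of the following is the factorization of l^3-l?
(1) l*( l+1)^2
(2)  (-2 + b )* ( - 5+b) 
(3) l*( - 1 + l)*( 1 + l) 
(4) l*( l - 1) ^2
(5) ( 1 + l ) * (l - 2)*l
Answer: 3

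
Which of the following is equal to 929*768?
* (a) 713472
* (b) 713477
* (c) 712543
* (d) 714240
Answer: a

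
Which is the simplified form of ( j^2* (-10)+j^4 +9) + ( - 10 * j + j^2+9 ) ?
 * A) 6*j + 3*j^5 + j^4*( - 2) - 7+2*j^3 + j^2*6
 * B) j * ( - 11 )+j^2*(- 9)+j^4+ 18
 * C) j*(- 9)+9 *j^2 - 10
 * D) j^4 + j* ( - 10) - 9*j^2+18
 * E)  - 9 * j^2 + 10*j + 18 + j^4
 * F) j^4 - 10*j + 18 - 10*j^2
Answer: D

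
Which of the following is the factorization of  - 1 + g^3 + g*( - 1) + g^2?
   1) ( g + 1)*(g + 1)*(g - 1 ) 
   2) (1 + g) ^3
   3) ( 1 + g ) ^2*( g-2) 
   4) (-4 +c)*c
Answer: 1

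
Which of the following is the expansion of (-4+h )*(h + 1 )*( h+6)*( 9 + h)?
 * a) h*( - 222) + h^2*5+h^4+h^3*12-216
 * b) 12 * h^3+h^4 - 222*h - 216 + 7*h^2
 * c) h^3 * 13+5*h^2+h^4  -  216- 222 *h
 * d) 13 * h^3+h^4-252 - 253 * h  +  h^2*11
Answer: a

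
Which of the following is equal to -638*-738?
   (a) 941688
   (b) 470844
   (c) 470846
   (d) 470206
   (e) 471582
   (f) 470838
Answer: b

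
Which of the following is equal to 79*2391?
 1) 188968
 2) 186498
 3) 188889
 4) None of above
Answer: 3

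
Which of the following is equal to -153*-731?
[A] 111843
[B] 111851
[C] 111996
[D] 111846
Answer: A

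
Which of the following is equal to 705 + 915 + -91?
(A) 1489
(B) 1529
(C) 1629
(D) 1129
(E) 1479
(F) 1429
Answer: B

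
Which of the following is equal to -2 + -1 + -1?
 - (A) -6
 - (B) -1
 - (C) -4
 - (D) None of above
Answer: C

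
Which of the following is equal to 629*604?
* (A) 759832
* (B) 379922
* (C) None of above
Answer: C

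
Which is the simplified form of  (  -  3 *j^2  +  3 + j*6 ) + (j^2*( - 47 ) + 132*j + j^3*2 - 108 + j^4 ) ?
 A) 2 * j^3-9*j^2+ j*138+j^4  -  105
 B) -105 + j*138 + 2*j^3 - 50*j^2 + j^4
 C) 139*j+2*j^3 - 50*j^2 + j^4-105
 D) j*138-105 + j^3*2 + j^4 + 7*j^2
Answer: B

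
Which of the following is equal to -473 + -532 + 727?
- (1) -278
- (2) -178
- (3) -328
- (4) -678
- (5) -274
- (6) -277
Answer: 1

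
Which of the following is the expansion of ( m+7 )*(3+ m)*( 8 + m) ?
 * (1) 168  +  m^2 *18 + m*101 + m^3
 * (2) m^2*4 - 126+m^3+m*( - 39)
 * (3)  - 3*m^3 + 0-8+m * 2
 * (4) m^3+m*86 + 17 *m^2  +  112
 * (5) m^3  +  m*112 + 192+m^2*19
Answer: 1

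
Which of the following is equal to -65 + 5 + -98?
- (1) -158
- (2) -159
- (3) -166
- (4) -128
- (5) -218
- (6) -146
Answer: 1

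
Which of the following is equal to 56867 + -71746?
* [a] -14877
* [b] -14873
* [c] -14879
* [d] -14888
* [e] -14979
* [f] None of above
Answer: c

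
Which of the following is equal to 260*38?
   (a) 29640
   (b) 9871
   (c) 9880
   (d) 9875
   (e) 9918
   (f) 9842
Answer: c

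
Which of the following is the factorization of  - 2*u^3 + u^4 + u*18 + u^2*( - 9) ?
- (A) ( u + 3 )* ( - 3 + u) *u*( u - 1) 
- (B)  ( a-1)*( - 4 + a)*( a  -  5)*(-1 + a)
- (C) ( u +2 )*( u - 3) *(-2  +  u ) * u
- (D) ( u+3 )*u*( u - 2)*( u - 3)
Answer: D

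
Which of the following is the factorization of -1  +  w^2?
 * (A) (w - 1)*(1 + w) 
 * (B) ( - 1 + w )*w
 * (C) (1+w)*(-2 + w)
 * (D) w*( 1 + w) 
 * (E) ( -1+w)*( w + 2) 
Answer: A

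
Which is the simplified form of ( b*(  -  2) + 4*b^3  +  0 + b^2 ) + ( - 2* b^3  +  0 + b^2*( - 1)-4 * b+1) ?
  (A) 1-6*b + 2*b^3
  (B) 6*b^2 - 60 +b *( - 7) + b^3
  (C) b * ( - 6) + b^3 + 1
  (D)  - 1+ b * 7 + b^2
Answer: A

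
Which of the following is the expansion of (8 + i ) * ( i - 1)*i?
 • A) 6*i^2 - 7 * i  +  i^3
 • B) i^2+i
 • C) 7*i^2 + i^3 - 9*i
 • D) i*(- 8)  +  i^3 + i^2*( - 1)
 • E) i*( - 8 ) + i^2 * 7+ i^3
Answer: E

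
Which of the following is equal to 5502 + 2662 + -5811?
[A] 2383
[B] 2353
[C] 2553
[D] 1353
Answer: B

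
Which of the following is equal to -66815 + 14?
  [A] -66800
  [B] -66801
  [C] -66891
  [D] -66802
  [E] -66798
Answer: B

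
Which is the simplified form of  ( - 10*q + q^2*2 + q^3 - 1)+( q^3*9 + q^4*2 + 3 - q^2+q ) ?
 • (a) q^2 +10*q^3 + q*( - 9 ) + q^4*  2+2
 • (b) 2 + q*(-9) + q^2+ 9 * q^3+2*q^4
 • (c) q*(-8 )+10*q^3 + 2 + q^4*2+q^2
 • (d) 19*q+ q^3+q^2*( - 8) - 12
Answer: a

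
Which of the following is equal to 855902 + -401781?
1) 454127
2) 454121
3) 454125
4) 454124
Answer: 2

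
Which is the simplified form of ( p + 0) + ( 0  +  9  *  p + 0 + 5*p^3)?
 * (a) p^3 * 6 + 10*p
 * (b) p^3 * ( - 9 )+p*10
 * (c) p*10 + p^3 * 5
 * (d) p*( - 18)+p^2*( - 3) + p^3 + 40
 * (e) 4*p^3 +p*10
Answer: c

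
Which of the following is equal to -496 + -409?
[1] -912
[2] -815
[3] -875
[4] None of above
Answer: 4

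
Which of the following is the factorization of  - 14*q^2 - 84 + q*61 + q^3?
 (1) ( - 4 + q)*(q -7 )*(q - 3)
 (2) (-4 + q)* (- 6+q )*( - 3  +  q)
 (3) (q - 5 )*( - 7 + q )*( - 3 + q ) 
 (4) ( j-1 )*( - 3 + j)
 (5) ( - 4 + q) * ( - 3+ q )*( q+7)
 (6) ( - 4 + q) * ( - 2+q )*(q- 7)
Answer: 1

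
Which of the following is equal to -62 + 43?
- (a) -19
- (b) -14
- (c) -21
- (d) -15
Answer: a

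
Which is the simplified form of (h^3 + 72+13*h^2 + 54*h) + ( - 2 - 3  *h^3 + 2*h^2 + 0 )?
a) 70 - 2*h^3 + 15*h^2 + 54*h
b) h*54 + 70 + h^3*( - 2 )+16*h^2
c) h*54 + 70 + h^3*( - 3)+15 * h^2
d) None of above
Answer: a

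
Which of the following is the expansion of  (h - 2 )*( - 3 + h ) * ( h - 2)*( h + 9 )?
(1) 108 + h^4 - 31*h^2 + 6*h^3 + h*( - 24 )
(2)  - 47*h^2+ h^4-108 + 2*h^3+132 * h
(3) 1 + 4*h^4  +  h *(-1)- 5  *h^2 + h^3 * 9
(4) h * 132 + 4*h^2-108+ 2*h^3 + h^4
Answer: 2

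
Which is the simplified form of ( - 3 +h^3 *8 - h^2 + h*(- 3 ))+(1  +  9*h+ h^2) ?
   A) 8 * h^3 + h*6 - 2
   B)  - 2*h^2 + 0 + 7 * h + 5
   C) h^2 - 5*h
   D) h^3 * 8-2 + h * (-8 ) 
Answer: A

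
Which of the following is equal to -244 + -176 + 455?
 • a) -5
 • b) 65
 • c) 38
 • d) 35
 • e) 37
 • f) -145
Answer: d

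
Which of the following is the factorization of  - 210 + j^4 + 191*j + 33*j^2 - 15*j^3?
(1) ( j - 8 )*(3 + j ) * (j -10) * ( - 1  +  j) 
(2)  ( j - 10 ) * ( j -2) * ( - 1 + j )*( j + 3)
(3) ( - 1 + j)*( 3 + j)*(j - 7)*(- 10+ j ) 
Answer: 3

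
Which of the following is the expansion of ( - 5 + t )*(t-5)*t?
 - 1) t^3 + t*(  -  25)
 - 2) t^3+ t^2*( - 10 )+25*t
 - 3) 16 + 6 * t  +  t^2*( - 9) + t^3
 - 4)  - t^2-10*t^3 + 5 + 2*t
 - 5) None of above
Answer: 2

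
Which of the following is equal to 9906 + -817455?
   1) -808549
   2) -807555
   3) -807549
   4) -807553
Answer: 3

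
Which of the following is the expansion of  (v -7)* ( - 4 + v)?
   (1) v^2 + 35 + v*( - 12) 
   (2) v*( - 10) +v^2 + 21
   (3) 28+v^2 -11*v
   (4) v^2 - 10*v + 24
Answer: 3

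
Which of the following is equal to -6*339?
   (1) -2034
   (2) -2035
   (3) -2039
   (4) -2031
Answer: 1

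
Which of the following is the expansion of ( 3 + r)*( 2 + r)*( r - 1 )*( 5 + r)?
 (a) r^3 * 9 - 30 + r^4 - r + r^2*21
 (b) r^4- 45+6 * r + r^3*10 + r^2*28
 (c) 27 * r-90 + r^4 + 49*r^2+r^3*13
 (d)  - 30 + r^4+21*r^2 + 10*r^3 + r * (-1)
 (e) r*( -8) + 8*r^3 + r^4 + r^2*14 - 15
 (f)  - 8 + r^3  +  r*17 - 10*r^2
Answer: a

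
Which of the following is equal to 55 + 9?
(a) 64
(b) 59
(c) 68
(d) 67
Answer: a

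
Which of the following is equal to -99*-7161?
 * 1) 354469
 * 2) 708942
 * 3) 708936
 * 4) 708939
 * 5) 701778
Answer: 4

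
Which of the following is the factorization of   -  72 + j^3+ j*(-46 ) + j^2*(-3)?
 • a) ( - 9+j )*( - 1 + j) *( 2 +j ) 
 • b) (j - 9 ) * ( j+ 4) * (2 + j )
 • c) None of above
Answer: b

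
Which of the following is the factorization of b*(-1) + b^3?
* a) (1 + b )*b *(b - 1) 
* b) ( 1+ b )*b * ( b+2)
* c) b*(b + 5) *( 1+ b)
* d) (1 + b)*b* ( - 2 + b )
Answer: a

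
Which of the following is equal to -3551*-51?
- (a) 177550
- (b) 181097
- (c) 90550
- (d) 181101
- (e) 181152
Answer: d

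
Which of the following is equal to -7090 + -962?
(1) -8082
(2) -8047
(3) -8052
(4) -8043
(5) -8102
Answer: 3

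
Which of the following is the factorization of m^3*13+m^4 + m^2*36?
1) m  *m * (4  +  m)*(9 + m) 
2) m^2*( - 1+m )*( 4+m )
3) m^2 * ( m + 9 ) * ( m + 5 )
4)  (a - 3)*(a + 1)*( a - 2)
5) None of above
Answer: 1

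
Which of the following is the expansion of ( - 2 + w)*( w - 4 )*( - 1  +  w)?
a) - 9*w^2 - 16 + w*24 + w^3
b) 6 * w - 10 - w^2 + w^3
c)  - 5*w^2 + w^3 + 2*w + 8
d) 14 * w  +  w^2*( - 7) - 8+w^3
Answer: d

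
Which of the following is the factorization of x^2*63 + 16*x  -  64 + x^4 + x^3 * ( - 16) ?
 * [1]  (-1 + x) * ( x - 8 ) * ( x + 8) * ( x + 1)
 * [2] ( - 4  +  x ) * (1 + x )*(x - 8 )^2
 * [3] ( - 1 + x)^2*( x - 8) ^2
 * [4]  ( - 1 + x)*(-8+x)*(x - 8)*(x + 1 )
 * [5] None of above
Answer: 4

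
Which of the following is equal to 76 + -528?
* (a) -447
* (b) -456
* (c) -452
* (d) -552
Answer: c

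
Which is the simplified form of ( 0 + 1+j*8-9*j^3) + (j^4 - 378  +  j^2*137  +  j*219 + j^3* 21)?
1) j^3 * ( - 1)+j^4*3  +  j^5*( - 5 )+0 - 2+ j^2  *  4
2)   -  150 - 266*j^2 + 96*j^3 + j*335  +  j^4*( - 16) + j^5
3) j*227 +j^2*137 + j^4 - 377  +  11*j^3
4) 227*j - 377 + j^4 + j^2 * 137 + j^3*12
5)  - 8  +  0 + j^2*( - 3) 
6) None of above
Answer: 4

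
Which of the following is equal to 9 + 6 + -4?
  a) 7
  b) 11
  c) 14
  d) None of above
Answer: b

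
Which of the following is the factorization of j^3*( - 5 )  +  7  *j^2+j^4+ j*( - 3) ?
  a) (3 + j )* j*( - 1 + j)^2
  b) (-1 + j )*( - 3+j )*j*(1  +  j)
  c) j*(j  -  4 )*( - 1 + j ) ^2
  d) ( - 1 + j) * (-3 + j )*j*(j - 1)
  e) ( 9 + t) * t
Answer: d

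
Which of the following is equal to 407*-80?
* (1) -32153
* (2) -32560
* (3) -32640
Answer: 2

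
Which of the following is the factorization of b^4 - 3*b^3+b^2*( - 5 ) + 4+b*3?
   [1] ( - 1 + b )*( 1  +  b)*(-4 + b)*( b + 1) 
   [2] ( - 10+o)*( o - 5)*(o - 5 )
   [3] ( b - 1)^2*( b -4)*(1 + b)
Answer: 1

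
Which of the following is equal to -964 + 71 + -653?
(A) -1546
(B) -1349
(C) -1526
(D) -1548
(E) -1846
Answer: A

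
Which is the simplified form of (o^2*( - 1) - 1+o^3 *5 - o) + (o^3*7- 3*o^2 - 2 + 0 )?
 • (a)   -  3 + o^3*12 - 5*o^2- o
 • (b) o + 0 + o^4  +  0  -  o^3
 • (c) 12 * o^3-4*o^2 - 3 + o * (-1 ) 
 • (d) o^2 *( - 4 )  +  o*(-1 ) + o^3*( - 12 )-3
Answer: c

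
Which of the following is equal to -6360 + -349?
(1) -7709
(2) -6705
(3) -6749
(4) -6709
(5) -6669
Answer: 4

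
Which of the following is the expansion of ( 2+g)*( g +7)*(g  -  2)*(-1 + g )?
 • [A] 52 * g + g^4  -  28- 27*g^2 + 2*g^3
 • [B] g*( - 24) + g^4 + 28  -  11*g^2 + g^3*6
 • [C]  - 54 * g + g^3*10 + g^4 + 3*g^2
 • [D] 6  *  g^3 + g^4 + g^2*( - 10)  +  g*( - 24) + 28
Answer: B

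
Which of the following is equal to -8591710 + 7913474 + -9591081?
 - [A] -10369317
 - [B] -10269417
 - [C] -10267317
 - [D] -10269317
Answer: D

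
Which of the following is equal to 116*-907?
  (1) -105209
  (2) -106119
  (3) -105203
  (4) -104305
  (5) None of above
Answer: 5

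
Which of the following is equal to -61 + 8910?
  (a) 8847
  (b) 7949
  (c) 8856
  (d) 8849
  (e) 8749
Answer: d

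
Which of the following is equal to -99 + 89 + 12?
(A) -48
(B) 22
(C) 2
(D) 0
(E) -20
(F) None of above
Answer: C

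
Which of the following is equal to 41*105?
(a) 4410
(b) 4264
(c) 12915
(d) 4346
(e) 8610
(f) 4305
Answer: f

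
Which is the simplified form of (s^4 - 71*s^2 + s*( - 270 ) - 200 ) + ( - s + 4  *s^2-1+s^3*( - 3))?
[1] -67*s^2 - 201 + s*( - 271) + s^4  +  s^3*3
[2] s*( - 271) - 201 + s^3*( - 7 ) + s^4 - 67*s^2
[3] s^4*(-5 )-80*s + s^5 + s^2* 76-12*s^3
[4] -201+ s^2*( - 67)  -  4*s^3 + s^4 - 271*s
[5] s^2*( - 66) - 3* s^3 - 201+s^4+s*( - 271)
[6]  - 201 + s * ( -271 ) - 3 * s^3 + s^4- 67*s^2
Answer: 6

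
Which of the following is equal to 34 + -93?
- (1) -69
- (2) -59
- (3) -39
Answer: 2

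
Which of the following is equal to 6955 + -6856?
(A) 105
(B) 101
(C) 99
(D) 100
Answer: C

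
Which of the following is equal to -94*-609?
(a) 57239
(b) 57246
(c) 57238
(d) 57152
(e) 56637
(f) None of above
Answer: b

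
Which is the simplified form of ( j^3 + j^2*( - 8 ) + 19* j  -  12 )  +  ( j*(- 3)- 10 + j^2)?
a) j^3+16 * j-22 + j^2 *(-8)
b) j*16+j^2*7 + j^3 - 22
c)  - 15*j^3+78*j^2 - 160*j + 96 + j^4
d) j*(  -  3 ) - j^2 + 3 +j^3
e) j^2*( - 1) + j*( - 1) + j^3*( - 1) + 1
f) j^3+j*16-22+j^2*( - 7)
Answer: f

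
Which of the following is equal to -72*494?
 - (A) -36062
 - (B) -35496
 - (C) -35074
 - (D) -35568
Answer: D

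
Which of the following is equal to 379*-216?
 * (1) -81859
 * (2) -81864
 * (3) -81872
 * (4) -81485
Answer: 2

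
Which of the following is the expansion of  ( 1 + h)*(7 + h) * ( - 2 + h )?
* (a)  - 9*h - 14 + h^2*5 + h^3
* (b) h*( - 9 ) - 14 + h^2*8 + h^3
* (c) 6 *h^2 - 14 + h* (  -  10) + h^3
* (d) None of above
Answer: d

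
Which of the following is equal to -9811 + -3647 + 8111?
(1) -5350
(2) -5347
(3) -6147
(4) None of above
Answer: 2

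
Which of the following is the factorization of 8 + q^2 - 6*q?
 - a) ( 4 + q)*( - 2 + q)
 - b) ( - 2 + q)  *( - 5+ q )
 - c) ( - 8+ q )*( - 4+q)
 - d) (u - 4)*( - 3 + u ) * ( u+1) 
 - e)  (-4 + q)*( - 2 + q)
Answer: e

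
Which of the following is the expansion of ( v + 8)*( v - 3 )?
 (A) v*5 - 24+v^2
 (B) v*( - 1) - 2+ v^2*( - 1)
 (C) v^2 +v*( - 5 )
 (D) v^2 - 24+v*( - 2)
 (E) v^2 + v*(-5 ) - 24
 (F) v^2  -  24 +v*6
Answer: A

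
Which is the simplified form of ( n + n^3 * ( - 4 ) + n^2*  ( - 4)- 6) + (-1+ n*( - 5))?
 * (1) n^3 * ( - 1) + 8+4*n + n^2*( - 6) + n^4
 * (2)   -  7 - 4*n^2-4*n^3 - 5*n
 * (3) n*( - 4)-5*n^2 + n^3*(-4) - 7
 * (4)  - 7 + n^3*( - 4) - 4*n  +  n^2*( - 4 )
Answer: 4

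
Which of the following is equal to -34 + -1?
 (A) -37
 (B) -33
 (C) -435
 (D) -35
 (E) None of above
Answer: D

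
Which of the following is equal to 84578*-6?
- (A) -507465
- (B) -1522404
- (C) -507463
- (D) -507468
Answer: D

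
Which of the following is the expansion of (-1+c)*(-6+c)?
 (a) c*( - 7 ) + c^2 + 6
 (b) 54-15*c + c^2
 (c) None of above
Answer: a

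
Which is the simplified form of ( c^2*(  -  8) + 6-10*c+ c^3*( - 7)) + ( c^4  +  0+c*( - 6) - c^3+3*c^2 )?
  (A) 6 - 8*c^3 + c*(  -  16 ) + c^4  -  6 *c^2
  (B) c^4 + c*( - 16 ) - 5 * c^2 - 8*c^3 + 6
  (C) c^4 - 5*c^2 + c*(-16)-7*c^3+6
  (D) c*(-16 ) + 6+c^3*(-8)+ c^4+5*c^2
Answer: B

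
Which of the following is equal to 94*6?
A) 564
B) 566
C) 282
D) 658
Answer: A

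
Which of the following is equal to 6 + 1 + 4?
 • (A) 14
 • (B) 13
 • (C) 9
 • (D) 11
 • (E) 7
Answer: D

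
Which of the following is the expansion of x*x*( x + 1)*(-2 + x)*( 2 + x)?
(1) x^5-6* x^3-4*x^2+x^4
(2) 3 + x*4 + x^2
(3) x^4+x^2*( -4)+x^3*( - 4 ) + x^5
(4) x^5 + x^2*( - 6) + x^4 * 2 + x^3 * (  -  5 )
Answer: 3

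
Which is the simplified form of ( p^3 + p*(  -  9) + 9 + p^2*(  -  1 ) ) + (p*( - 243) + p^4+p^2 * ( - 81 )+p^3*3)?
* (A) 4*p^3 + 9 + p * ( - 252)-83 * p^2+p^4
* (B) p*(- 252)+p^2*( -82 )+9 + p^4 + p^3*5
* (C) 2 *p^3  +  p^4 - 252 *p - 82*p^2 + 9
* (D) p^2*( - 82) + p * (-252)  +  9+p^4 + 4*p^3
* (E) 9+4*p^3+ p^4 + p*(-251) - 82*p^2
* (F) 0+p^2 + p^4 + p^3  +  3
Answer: D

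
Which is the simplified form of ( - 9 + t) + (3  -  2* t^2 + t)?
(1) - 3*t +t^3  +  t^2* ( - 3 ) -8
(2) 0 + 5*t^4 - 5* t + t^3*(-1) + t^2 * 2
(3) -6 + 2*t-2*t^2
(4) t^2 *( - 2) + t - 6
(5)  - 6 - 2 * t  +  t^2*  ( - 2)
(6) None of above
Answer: 3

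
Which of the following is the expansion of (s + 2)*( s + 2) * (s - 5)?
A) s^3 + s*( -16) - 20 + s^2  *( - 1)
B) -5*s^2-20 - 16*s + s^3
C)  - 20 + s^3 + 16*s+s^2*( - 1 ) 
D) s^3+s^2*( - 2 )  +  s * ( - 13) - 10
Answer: A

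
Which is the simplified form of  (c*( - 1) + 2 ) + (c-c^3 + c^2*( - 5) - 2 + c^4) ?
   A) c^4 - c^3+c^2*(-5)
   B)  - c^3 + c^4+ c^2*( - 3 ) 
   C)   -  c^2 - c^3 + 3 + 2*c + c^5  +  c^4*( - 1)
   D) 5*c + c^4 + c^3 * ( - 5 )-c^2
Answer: A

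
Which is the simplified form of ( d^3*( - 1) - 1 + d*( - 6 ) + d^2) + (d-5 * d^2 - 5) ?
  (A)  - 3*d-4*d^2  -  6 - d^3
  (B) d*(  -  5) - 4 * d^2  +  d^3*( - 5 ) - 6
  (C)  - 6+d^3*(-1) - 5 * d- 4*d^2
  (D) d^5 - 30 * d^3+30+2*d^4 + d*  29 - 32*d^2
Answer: C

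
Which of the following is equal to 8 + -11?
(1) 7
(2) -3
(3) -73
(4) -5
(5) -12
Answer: 2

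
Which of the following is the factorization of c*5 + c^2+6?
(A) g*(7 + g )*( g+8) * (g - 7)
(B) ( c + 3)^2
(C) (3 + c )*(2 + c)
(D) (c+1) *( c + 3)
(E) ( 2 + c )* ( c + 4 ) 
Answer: C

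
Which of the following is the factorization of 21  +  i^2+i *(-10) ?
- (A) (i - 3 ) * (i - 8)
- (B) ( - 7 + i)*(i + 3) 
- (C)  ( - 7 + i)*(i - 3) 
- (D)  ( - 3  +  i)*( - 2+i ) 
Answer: C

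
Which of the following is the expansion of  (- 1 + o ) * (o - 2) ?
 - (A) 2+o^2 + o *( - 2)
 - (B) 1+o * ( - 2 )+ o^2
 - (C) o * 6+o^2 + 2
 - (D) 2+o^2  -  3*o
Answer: D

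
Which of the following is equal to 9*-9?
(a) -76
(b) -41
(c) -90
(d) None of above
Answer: d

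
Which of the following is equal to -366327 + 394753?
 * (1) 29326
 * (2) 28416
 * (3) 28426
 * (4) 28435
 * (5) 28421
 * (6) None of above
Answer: 3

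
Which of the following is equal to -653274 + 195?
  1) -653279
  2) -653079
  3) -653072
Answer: 2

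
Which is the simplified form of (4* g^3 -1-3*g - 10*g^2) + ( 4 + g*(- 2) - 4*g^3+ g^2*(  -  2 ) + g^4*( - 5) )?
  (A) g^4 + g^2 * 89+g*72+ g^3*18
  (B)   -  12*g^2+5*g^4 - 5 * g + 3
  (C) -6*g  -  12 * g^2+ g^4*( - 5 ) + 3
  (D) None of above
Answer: D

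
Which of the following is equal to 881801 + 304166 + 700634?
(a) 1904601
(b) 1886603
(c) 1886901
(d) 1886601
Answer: d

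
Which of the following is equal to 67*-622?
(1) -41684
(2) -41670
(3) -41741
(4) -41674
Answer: 4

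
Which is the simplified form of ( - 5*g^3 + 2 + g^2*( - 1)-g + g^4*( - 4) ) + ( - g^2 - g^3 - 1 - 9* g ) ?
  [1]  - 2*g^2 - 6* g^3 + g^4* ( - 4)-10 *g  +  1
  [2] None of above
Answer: 1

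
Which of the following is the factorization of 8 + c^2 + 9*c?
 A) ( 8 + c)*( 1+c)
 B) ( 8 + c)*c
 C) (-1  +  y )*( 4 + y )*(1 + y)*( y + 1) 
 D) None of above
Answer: A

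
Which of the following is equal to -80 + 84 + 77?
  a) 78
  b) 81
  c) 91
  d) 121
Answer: b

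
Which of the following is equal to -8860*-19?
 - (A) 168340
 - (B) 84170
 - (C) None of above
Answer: A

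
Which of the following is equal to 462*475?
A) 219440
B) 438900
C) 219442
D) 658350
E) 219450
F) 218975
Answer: E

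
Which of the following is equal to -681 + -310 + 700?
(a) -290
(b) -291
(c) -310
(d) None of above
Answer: b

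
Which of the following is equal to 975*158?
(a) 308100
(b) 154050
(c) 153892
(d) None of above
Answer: b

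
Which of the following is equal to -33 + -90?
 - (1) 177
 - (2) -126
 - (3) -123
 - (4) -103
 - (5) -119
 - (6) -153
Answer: 3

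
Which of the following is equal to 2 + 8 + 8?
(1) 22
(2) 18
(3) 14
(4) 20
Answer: 2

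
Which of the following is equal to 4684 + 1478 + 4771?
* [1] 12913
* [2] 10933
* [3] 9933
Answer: 2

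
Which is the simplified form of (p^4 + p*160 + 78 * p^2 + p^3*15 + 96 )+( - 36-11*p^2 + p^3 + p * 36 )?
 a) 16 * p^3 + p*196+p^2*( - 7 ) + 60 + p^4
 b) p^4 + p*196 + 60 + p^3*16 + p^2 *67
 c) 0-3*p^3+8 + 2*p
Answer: b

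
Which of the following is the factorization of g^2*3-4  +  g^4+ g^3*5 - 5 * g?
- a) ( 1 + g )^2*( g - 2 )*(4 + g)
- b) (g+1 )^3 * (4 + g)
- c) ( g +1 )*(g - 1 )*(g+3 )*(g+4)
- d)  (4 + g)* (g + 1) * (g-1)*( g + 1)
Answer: d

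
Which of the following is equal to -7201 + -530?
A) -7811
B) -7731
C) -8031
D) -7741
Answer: B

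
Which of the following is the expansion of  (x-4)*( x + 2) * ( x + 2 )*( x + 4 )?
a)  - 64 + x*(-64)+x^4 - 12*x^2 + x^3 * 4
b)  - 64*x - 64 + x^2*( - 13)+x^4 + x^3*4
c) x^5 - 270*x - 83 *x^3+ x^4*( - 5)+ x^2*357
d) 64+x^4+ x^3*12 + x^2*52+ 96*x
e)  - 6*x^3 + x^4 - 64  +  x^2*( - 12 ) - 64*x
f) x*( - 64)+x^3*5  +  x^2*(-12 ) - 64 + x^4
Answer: a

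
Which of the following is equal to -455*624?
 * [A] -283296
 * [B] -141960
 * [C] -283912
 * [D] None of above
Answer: D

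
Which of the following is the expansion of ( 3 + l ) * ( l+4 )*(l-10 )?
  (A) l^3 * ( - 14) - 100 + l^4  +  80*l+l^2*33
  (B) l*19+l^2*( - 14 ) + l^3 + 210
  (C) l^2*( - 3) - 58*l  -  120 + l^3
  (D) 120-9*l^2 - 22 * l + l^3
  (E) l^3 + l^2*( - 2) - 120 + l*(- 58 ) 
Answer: C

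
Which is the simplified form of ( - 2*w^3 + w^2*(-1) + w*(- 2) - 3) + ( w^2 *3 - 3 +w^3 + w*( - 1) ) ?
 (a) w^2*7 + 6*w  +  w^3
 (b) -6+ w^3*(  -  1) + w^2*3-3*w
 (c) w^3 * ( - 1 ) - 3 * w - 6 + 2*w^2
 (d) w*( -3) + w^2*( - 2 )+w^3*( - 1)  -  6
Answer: c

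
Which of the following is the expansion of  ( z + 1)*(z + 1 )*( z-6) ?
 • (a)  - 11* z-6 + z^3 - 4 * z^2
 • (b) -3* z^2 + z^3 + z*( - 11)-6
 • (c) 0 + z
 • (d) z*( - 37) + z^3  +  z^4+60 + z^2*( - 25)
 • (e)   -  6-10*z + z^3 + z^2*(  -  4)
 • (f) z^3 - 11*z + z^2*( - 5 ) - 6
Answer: a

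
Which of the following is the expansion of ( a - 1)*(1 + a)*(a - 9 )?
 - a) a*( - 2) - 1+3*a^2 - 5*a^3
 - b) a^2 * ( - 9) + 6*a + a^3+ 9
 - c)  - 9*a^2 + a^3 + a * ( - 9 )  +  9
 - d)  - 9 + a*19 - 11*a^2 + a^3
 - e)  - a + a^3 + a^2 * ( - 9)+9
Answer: e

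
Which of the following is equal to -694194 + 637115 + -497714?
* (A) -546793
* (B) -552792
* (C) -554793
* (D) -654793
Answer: C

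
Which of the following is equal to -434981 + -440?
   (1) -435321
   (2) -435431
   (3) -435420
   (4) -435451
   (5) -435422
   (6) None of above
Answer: 6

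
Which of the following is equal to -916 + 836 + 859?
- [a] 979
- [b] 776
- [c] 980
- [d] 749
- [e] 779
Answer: e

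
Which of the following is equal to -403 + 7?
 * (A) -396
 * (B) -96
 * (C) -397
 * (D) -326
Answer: A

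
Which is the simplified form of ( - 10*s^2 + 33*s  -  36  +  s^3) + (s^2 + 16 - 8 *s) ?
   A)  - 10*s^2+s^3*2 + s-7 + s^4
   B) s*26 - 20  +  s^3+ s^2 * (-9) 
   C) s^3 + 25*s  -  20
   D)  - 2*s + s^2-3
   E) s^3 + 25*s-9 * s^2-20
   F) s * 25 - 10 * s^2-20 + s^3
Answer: E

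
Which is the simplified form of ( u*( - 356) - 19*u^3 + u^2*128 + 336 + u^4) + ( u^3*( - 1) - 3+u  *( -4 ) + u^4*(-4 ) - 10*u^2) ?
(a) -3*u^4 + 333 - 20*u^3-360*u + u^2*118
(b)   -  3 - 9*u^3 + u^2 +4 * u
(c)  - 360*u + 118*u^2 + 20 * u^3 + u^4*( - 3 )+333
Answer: a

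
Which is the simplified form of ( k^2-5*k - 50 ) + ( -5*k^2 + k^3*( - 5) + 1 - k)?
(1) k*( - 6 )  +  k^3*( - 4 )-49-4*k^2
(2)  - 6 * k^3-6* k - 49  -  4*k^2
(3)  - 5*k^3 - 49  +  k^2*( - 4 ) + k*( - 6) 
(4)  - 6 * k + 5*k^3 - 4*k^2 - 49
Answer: 3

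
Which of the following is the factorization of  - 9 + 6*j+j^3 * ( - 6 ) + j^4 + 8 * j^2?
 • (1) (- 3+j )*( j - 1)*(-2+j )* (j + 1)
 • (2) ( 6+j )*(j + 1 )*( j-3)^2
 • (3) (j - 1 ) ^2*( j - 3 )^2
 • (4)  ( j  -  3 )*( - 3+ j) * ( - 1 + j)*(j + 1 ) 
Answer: 4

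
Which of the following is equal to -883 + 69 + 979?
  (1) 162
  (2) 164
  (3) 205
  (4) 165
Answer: 4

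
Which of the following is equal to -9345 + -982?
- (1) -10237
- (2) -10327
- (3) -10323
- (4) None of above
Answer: 2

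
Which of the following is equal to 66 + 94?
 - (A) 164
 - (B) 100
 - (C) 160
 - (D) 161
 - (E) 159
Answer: C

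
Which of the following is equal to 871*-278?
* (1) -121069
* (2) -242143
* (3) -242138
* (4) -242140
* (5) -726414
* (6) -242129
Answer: 3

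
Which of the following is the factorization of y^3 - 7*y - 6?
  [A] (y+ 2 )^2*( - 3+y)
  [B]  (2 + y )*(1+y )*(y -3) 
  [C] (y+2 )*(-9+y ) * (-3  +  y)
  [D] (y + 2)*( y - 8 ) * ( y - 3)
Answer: B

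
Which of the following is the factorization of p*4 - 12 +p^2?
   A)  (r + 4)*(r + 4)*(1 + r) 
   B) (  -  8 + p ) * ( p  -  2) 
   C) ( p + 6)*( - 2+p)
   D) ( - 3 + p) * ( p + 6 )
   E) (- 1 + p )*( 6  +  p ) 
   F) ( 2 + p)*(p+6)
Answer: C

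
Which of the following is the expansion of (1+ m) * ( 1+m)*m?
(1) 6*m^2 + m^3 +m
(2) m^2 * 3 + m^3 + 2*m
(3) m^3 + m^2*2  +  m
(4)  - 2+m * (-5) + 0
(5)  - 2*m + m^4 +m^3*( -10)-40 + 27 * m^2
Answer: 3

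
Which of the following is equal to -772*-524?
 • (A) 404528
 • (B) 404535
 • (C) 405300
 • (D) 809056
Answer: A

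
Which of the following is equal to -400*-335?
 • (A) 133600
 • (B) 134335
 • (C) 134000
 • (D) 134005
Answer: C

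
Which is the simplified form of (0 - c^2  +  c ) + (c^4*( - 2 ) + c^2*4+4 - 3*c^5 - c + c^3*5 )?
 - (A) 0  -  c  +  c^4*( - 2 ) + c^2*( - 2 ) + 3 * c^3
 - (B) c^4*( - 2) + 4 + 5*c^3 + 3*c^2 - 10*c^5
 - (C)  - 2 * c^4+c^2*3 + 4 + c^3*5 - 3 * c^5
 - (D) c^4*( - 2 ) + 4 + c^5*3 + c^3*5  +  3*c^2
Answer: C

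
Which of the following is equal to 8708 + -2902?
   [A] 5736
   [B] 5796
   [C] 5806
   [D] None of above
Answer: C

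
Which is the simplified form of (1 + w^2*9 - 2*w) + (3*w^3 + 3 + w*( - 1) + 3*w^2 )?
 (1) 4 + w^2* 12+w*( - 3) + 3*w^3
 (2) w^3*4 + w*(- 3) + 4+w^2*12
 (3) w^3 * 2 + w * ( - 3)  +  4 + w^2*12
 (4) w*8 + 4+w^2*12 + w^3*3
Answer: 1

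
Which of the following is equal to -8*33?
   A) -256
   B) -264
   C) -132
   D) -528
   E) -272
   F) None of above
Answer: B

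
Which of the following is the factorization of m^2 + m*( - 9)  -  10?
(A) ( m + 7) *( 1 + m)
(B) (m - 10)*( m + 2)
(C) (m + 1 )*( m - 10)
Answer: C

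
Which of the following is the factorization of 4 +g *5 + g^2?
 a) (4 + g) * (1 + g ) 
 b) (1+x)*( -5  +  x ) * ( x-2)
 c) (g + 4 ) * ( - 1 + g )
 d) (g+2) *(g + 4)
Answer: a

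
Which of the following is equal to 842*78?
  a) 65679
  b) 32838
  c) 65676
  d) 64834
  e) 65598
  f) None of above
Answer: c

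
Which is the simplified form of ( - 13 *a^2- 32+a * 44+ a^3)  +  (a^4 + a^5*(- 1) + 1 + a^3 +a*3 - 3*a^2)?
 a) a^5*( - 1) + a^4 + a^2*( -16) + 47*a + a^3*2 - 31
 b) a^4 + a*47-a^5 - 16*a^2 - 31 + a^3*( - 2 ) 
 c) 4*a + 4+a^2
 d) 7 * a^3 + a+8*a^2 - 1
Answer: a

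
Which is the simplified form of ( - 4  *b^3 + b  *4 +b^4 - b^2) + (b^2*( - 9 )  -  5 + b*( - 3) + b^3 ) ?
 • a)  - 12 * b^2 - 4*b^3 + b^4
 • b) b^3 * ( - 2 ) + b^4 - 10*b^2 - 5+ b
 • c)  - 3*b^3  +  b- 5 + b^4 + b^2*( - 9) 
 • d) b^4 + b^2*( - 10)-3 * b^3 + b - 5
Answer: d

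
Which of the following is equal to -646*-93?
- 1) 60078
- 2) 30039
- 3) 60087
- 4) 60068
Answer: 1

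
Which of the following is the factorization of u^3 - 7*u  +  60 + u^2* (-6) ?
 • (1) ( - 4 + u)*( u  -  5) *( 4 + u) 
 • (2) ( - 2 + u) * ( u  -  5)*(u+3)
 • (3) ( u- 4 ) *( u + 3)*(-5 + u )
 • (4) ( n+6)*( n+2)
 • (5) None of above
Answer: 3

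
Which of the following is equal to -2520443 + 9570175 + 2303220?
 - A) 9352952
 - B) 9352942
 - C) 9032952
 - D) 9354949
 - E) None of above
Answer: A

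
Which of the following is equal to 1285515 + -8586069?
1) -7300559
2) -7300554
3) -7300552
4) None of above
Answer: 2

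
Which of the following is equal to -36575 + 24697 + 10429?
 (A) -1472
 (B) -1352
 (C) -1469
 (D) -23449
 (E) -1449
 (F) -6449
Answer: E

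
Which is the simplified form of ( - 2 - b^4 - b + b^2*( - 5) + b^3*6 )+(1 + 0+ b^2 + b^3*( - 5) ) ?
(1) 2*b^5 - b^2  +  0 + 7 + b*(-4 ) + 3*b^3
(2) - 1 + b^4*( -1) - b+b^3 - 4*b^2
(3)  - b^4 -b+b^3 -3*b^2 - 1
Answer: 2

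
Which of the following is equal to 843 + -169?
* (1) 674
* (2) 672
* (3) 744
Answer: 1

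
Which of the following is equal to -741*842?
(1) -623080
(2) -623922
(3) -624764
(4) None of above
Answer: 2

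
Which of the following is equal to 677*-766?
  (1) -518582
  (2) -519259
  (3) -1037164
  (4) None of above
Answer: 1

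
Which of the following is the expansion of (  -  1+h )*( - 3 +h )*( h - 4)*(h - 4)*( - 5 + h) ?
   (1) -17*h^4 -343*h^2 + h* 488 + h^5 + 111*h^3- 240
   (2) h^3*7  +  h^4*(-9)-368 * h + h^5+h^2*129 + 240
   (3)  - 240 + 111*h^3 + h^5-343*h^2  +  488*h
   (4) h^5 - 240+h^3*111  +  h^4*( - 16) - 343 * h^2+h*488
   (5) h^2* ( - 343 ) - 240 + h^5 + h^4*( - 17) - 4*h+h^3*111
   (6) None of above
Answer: 1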